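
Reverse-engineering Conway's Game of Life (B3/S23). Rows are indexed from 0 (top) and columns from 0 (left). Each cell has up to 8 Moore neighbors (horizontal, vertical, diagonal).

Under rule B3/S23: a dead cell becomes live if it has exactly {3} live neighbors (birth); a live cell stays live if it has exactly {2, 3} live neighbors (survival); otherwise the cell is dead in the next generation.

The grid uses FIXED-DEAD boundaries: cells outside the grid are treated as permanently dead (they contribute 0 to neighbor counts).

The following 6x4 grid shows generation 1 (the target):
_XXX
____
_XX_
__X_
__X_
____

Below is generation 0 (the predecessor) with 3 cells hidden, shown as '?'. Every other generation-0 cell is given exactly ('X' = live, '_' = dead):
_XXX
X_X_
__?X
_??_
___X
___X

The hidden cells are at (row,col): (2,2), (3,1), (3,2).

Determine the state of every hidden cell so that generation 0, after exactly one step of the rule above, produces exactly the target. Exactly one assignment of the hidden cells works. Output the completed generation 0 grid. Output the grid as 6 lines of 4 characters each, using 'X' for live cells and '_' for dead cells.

Answer: _XXX
X_X_
___X
_X__
___X
___X

Derivation:
Hidden generation-0 cells (in order): (2,2), (3,1), (3,2).
A hidden cell only influences target cells in its own 3x3 neighborhood. Try each of the 2^3 = 8 assignments, step the completed generation 0 forward once under B3/S23, and compare with the target:
  (2,2)=_ (3,1)=_ (3,2)=_ -> step gives (2,1)='_' but target has 'X' -> reject
  (2,2)=_ (3,1)=_ (3,2)=X -> step gives (2,3)='X' but target has '_' -> reject
  (2,2)=_ (3,1)=X (3,2)=_ -> step reproduces the target at every cell -> ACCEPT
  (2,2)=_ (3,1)=X (3,2)=X -> step gives (2,1)='_' but target has 'X' -> reject
  (2,2)=X (3,1)=_ (3,2)=_ -> step gives (2,3)='X' but target has '_' -> reject
  (2,2)=X (3,1)=_ (3,2)=X -> step gives (2,1)='_' but target has 'X' -> reject
  (2,2)=X (3,1)=X (3,2)=_ -> step gives (2,1)='_' but target has 'X' -> reject
  (2,2)=X (3,1)=X (3,2)=X -> step gives (2,1)='_' but target has 'X' -> reject
Unique solution: (2,2)=dead, (3,1)=live, (3,2)=dead.
Check: live-neighbor counts of every cell in the completed generation 0:
2332
1444
2331
1032
1131
0021
Applying B3/S23 to generation 0 with these counts gives:
_XXX
____
_XX_
__X_
__X_
____
which matches the target exactly.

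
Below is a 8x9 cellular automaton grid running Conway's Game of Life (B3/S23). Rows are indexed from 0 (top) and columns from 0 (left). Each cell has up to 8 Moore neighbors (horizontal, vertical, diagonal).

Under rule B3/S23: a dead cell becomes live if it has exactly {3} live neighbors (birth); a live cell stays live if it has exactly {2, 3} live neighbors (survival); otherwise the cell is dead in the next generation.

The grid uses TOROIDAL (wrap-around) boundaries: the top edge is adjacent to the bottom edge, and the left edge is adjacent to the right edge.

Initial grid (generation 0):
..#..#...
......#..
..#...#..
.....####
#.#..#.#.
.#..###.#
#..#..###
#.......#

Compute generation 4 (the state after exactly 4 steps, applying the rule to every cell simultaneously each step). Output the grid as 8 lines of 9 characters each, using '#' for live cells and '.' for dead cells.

Simulating step by step:
Generation 0 (given above): 25 live cells
Generation 1: 17 live cells
.........
.....##..
.........
.#...#..#
##.......
.####....
.#..#.#..
##....#..
Generation 2: 14 live cells
.....##..
.........
.....##..
.#.......
...##....
...###...
....#....
##...#...
Generation 3: 12 live cells
.....##..
.........
.........
....##...
..##.#...
.....#...
...#.....
....###..
Generation 4: 13 live cells
(generation 4 grid is the final answer)

Answer: ....#.#..
.........
.........
...###...
...#.##..
..##.....
......#..
....#.#..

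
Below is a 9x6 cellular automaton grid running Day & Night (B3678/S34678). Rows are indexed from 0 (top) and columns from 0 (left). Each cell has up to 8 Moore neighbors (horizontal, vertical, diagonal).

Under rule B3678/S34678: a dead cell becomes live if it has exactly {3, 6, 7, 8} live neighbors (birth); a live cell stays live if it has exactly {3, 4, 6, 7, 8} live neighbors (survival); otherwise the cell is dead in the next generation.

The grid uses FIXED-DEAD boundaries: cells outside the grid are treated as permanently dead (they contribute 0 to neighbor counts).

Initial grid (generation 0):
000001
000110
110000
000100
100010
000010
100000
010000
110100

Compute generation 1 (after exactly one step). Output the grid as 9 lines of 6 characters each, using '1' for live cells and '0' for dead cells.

Simulating step by step:
Generation 0 (given above): 14 live cells
Generation 1: 10 live cells
(generation 1 grid is the final answer)

Answer: 000010
000000
001110
110000
000100
000000
000000
011000
001000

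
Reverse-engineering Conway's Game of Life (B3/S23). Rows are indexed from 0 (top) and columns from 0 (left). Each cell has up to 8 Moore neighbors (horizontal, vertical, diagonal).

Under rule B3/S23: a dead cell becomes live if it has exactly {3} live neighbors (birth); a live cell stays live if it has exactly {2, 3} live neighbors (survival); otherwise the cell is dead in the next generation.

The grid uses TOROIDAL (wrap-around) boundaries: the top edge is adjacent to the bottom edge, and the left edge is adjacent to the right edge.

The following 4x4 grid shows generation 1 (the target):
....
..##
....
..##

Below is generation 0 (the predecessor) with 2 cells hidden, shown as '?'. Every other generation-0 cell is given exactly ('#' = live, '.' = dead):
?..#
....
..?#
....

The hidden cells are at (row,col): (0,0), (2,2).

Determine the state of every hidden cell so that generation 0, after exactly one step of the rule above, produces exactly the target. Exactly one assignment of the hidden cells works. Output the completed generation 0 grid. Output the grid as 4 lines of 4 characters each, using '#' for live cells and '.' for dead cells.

Answer: ...#
....
..##
....

Derivation:
Hidden generation-0 cells (in order): (0,0), (2,2).
A hidden cell only influences target cells in its own 3x3 neighborhood. Try each of the 2^2 = 4 assignments, step the completed generation 0 forward once under B3/S23, and compare with the target:
  (0,0)=. (2,2)=. -> step gives (1,2)='.' but target has '#' -> reject
  (0,0)=. (2,2)=# -> step reproduces the target at every cell -> ACCEPT
  (0,0)=# (2,2)=. -> step gives (1,0)='#' but target has '.' -> reject
  (0,0)=# (2,2)=# -> step gives (1,0)='#' but target has '.' -> reject
Unique solution: (0,0)=dead, (2,2)=live.
Check: live-neighbor counts of every cell in the completed generation 0:
1010
2133
1111
2133
Applying B3/S23 to generation 0 with these counts gives:
....
..##
....
..##
which matches the target exactly.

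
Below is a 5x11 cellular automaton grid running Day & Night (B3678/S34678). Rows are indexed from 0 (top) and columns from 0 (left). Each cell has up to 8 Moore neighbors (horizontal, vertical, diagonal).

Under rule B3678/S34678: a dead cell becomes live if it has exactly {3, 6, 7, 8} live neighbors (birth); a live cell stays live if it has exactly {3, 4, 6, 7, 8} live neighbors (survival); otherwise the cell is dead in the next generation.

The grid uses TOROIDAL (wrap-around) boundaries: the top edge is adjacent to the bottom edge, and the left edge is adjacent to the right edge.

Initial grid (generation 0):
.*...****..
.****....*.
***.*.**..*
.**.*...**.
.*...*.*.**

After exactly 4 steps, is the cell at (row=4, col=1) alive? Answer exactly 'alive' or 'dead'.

Simulating step by step:
Generation 0 (given above): 27 live cells
Generation 1: 26 live cells
.*.*.****.*
...**.....*
*****.....*
*.*.....**.
.*..**.***.
Generation 2: 28 live cells
...******..
*.*...**..*
***.*.....*
***..*.***.
.*.***..*..
Generation 3: 27 live cells
**.*....**.
*.*...*****
***..*.....
.*...**.**.
**.**.**...
Generation 4: 24 live cells
...***.*.**
.***...***.
*.*..*.....
...*.**...*
**..*.**...

Cell (4,1) at generation 4: 1 -> alive

Answer: alive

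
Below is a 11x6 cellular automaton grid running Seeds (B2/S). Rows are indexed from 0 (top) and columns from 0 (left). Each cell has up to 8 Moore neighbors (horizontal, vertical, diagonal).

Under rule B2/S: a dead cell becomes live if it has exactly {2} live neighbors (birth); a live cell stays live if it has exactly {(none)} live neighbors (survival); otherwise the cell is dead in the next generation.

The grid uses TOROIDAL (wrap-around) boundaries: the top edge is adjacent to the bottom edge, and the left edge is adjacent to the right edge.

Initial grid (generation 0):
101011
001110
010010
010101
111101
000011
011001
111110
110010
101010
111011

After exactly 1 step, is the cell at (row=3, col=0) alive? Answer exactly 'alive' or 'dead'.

Answer: dead

Derivation:
Simulating step by step:
Generation 0 (given above): 38 live cells
Generation 1: 0 live cells
000000
000000
000000
000000
000000
000000
000000
000000
000000
000000
000000

Cell (3,0) at generation 1: 0 -> dead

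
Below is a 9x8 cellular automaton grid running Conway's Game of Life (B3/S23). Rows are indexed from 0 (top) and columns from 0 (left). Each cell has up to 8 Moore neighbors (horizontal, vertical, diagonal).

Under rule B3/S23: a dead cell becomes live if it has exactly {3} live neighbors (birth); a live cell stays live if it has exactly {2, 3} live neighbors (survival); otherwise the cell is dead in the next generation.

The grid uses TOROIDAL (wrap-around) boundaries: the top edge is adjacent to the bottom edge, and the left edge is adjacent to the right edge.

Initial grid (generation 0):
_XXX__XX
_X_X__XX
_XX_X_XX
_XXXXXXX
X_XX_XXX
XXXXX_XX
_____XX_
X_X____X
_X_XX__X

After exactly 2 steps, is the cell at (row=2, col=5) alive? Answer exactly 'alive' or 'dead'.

Answer: dead

Derivation:
Simulating step by step:
Generation 0 (given above): 43 live cells
Generation 1: 13 live cells
_X___X__
____X___
________
________
________
________
____XX__
XXXXXX_X
____X___
Generation 2: 12 live cells
____XX__
________
________
________
________
________
XXX__XX_
XXX___X_
______X_

Cell (2,5) at generation 2: 0 -> dead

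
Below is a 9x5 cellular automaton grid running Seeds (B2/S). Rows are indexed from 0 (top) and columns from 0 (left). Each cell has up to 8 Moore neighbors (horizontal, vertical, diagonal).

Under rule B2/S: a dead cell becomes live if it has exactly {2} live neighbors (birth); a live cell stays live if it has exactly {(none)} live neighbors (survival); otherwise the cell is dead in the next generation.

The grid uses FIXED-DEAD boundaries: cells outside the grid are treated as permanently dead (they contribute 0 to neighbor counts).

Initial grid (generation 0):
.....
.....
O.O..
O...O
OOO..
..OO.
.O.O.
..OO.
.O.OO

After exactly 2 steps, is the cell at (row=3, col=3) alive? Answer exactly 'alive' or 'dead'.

Answer: alive

Derivation:
Simulating step by step:
Generation 0 (given above): 16 live cells
Generation 1: 5 live cells
.....
.O...
...O.
.....
....O
....O
.....
O....
.....
Generation 2: 6 live cells
.....
..O..
..O..
...OO
...O.
...O.
.....
.....
.....

Cell (3,3) at generation 2: 1 -> alive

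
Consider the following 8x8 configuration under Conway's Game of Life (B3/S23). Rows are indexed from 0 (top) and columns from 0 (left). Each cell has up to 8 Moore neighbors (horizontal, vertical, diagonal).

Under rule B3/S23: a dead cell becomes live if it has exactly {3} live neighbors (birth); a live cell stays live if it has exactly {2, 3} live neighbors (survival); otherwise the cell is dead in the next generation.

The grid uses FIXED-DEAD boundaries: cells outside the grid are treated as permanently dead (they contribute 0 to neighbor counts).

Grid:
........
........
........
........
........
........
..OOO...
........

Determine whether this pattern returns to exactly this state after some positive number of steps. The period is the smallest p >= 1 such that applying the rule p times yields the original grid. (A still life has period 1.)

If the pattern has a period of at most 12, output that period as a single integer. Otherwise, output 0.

Simulating and comparing each generation to the original:
Gen 0 (original, given above): 3 live cells
Gen 1: 3 live cells, differs from original
Gen 2: 3 live cells, MATCHES original -> period = 2

Answer: 2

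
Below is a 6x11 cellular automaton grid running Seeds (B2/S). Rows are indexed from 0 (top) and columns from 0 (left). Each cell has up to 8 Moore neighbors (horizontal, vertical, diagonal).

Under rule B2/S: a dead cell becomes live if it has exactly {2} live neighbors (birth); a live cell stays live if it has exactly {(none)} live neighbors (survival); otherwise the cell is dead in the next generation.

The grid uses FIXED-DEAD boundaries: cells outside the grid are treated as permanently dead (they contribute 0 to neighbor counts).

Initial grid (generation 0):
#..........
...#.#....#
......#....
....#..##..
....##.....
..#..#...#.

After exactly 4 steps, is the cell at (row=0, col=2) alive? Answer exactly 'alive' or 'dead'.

Simulating step by step:
Generation 0 (given above): 13 live cells
Generation 1: 11 live cells
....#......
....#.#....
...#....##.
...#.......
.......#.#.
...#..#....
Generation 2: 18 live cells
...#.......
.......###.
..#..#.#...
..#.#..#..#
..###.#.#..
.......##..
Generation 3: 15 live cells
.......#.#.
..###......
.#..#.....#
.........#.
.#.........
..#.###..#.
Generation 4: 23 live cells
..#.#...#..
.#...#..###
.....#...#.
###.......#
..###.#.###
.#.#.......

Cell (0,2) at generation 4: 1 -> alive

Answer: alive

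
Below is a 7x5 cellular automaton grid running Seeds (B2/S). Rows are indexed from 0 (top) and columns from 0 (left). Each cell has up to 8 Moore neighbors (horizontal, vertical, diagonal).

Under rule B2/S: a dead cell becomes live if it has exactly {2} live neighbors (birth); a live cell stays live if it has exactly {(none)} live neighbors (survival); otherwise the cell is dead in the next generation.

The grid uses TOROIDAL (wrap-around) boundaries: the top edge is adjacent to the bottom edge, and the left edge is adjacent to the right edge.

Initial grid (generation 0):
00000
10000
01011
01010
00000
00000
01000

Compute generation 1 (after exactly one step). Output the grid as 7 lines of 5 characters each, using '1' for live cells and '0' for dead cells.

Simulating step by step:
Generation 0 (given above): 7 live cells
Generation 1: 6 live cells
(generation 1 grid is the final answer)

Answer: 11000
01110
00000
00000
00100
00000
00000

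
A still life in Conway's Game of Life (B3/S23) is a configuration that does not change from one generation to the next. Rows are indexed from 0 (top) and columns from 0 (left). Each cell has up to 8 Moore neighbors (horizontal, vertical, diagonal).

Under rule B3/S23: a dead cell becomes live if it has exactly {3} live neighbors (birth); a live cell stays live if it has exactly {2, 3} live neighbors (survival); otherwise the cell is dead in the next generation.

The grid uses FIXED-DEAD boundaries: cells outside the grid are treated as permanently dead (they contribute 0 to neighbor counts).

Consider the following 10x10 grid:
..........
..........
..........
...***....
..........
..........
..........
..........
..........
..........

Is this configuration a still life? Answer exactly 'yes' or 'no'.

Answer: no

Derivation:
Compute generation 1 and compare to generation 0 (given above):
Generation 1:
..........
..........
....*.....
....*.....
....*.....
..........
..........
..........
..........
..........
Cell (2,4) differs: gen0=0 vs gen1=1 -> NOT a still life.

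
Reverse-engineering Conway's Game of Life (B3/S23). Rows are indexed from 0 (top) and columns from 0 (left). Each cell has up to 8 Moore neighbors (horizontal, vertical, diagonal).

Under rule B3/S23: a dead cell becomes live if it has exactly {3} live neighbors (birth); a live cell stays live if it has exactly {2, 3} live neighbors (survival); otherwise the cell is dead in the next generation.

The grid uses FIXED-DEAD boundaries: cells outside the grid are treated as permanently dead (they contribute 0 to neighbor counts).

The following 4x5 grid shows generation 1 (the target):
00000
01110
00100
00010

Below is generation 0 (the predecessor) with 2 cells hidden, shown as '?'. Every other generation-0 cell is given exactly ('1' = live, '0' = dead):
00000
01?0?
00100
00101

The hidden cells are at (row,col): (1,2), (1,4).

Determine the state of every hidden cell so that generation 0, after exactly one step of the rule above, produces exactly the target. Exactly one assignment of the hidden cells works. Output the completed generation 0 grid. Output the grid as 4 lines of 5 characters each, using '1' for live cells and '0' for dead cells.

Hidden generation-0 cells (in order): (1,2), (1,4).
A hidden cell only influences target cells in its own 3x3 neighborhood. Try each of the 2^2 = 4 assignments, step the completed generation 0 forward once under B3/S23, and compare with the target:
  (1,2)=0 (1,4)=0 -> step gives (1,1)='0' but target has '1' -> reject
  (1,2)=0 (1,4)=1 -> step gives (1,1)='0' but target has '1' -> reject
  (1,2)=1 (1,4)=0 -> step gives (1,3)='0' but target has '1' -> reject
  (1,2)=1 (1,4)=1 -> step reproduces the target at every cell -> ACCEPT
Unique solution: (1,2)=live, (1,4)=live.
Check: live-neighbor counts of every cell in the completed generation 0:
12221
12230
14352
02130
Applying B3/S23 to generation 0 with these counts gives:
00000
01110
00100
00010
which matches the target exactly.

Answer: 00000
01101
00100
00101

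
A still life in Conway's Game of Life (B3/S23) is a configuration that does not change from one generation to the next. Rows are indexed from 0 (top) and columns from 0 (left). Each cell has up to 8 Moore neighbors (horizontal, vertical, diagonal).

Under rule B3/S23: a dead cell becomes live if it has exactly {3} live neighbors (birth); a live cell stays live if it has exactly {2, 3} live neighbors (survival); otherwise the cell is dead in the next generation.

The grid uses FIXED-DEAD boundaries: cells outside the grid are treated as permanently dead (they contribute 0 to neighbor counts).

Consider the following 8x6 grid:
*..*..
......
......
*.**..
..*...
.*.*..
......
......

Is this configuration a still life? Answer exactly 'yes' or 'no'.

Answer: no

Derivation:
Compute generation 1 and compare to generation 0 (given above):
Generation 1:
......
......
......
.***..
......
..*...
......
......
Cell (0,0) differs: gen0=1 vs gen1=0 -> NOT a still life.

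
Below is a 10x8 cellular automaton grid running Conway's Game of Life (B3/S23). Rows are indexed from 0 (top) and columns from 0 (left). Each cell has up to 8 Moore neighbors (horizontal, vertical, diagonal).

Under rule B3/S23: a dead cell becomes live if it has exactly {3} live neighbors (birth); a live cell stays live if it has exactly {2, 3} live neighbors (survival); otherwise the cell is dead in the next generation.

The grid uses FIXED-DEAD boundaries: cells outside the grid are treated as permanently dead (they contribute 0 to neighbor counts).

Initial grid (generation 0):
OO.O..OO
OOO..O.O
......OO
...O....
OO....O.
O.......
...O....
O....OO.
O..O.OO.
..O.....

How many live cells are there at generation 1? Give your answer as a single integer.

Simulating step by step:
Generation 0 (given above): 26 live cells
Generation 1: 22 live cells
O.....OO
O.O..O..
.OO...OO
......OO
OO......
OO......
........
.....OO.
.O..OOO.
........
Population at generation 1: 22

Answer: 22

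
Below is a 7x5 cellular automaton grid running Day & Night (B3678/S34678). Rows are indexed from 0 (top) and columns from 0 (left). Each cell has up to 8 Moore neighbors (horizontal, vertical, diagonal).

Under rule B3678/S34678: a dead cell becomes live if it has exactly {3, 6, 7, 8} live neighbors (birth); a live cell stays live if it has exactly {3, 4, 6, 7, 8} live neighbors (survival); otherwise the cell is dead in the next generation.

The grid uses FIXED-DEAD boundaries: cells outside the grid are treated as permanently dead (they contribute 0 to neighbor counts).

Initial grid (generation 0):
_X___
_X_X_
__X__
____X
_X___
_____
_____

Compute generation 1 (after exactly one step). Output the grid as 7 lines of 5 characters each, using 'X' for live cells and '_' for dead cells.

Simulating step by step:
Generation 0 (given above): 6 live cells
Generation 1: 2 live cells
(generation 1 grid is the final answer)

Answer: __X__
_____
___X_
_____
_____
_____
_____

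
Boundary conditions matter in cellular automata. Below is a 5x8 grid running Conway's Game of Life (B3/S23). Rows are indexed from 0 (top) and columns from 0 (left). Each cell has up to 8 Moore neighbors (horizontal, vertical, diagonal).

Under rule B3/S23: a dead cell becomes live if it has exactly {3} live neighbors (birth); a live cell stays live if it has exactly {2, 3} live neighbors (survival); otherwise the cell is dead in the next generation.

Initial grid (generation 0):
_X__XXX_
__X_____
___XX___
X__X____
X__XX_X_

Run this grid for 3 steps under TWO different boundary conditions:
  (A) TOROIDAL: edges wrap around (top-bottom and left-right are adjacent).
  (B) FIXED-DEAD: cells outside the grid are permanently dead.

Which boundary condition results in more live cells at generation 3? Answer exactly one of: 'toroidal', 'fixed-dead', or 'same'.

Under TOROIDAL boundary, generation 3:
______X_
___XX___
XX_XX__X
XX_XXXXX
X___X___
Population = 17

Under FIXED-DEAD boundary, generation 3:
________
_XX_____
_XX_XX__
_XX__X__
___XX___
Population = 11

Comparison: toroidal=17, fixed-dead=11 -> toroidal

Answer: toroidal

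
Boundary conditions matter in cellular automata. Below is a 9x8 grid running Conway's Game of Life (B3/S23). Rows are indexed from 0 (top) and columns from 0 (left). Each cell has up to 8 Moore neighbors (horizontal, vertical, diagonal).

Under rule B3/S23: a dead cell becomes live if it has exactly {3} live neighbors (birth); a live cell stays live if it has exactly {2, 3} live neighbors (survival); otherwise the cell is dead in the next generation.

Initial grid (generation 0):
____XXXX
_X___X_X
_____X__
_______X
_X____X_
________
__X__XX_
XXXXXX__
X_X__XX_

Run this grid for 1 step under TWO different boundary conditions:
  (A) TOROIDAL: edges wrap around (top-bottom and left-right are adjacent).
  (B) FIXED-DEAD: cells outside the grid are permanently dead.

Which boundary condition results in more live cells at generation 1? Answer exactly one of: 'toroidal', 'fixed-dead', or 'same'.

Answer: fixed-dead

Derivation:
Under TOROIDAL boundary, generation 1:
_X__X___
X______X
X_______
______X_
________
_____XX_
__X__XX_
X_______
X_X_____
Population = 14

Under FIXED-DEAD boundary, generation 1:
____XX_X
_______X
________
______X_
________
_____XX_
__X__XX_
X_______
X_X__XX_
Population = 15

Comparison: toroidal=14, fixed-dead=15 -> fixed-dead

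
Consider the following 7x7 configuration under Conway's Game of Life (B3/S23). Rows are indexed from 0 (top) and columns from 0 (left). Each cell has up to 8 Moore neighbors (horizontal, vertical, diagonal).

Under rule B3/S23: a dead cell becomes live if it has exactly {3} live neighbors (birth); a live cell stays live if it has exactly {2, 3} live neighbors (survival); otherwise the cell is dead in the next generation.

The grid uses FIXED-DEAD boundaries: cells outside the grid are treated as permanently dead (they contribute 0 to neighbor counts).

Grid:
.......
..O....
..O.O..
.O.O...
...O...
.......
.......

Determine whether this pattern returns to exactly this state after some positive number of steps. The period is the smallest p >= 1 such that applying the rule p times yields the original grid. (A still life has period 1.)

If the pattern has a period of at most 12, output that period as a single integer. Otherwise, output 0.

Simulating and comparing each generation to the original:
Gen 0 (original, given above): 6 live cells
Gen 1: 6 live cells, differs from original
Gen 2: 6 live cells, MATCHES original -> period = 2

Answer: 2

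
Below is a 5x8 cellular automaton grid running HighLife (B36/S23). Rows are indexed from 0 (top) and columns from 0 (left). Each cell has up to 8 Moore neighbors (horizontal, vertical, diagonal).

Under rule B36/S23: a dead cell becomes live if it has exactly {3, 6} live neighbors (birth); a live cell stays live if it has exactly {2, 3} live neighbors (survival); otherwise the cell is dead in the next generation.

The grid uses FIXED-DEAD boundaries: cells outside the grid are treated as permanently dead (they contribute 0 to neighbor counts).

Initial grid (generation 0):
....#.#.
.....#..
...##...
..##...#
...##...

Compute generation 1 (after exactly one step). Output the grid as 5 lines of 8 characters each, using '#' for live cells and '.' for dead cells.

Simulating step by step:
Generation 0 (given above): 10 live cells
Generation 1: 10 live cells
(generation 1 grid is the final answer)

Answer: .....#..
...#.#..
..###...
..#.....
..###...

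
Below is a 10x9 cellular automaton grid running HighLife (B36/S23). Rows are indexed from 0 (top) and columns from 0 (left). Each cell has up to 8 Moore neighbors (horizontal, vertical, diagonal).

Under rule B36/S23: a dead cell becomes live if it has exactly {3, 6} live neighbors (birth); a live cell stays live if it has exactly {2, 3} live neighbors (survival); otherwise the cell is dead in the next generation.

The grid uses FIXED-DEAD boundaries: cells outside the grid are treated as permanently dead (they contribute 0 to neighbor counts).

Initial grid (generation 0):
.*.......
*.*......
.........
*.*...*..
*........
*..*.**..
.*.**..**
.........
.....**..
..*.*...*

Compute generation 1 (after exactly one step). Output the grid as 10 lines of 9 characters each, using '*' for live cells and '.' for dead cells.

Simulating step by step:
Generation 0 (given above): 21 live cells
Generation 1: 25 live cells
(generation 1 grid is the final answer)

Answer: .*.......
.*.......
.........
.*.......
*....**..
****.***.
..******.
....****.
.....*...
.....*...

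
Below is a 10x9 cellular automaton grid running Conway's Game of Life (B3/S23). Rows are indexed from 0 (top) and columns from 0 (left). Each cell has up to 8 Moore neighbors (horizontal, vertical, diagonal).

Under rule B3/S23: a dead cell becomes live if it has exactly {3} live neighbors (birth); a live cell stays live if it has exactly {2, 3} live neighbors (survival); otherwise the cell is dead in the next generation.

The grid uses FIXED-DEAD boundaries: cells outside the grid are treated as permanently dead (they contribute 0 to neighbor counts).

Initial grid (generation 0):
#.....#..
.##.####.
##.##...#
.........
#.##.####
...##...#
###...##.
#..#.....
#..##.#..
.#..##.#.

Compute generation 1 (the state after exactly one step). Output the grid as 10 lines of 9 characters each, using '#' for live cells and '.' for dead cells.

Simulating step by step:
Generation 0 (given above): 38 live cells
Generation 1: 46 live cells
(generation 1 grid is the final answer)

Answer: .#....##.
..#.#.##.
##.##.##.
#....##.#
..##.####
#...#...#
###.#..#.
#..#####.
####..#..
...####..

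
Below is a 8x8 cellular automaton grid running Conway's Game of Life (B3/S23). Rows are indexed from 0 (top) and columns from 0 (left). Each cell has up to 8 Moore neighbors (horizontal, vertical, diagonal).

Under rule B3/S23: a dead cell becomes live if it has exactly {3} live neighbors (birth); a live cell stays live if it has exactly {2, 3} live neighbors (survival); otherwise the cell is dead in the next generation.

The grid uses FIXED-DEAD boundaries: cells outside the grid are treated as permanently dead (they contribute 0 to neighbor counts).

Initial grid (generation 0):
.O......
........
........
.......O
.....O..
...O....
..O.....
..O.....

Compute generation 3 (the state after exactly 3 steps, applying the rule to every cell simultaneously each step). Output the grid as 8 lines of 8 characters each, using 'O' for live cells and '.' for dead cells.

Simulating step by step:
Generation 0 (given above): 6 live cells
Generation 1: 2 live cells
........
........
........
........
........
........
..OO....
........
Generation 2: 0 live cells
........
........
........
........
........
........
........
........
Generation 3: 0 live cells
(generation 3 grid is the final answer)

Answer: ........
........
........
........
........
........
........
........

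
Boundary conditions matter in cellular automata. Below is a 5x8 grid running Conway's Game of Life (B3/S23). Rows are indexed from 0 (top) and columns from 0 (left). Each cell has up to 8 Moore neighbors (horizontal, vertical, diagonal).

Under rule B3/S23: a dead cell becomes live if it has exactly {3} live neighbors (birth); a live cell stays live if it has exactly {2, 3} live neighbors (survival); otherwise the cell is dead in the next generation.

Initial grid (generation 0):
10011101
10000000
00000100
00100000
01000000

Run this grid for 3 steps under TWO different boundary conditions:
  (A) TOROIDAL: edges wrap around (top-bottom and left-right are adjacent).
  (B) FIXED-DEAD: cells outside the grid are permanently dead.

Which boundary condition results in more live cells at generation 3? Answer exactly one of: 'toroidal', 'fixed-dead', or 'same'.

Under TOROIDAL boundary, generation 3:
00101010
00000111
11000111
11001011
01001000
Population = 18

Under FIXED-DEAD boundary, generation 3:
00000000
00000000
00000000
00000000
00000000
Population = 0

Comparison: toroidal=18, fixed-dead=0 -> toroidal

Answer: toroidal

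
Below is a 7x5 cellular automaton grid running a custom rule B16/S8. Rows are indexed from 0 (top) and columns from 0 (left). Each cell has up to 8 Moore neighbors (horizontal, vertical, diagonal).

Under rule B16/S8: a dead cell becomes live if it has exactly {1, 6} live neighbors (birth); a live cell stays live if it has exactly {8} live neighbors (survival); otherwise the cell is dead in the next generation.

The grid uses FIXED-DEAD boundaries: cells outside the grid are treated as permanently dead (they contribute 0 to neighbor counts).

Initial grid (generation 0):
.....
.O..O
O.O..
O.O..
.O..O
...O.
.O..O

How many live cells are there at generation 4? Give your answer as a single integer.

Answer: 8

Derivation:
Simulating step by step:
Generation 0 (given above): 11 live cells
Generation 1: 8 live cells
OOOOO
.....
....O
....O
.....
.....
O....
Generation 2: 5 live cells
.....
.....
.....
.....
...OO
OO...
.O...
Generation 3: 1 live cells
.....
.....
.....
..O..
.....
.....
.....
Generation 4: 8 live cells
.....
.....
.OOO.
.O.O.
.OOO.
.....
.....
Population at generation 4: 8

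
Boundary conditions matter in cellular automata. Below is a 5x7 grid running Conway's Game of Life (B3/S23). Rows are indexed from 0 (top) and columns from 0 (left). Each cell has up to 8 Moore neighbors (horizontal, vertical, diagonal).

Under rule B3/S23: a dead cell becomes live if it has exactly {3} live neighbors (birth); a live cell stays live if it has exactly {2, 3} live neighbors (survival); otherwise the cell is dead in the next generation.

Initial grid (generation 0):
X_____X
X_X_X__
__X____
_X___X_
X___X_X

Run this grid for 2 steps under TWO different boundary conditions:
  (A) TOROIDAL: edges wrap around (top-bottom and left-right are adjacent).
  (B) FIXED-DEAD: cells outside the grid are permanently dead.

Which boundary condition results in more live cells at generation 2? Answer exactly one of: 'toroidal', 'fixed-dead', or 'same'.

Answer: toroidal

Derivation:
Under TOROIDAL boundary, generation 2:
X_X____
___XX__
__XXXX_
XX____X
_XX___X
Population = 14

Under FIXED-DEAD boundary, generation 2:
_______
___X___
__XXX__
__X_X__
_______
Population = 6

Comparison: toroidal=14, fixed-dead=6 -> toroidal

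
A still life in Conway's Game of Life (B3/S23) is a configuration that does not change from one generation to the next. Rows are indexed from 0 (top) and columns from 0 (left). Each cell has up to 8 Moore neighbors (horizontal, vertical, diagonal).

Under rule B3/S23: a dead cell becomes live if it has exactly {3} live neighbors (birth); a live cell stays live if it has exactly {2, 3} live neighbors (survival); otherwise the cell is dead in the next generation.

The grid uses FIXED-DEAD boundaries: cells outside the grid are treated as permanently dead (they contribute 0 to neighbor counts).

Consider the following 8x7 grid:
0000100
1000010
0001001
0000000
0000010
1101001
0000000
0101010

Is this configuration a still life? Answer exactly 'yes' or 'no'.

Compute generation 1 and compare to generation 0 (given above):
Generation 1:
0000000
0000110
0000000
0000000
0000000
0000000
1100100
0000000
Cell (0,4) differs: gen0=1 vs gen1=0 -> NOT a still life.

Answer: no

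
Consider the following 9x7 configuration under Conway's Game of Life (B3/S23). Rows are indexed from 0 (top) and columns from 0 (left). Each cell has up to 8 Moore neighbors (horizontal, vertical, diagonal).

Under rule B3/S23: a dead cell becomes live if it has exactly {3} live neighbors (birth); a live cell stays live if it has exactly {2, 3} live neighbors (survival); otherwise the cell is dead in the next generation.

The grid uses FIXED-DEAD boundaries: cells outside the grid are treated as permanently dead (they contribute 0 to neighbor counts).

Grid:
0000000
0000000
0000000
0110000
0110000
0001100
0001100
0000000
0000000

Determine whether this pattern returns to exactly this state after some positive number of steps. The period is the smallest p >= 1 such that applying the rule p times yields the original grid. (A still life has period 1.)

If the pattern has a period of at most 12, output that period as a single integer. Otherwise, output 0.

Simulating and comparing each generation to the original:
Gen 0 (original, given above): 8 live cells
Gen 1: 6 live cells, differs from original
Gen 2: 8 live cells, MATCHES original -> period = 2

Answer: 2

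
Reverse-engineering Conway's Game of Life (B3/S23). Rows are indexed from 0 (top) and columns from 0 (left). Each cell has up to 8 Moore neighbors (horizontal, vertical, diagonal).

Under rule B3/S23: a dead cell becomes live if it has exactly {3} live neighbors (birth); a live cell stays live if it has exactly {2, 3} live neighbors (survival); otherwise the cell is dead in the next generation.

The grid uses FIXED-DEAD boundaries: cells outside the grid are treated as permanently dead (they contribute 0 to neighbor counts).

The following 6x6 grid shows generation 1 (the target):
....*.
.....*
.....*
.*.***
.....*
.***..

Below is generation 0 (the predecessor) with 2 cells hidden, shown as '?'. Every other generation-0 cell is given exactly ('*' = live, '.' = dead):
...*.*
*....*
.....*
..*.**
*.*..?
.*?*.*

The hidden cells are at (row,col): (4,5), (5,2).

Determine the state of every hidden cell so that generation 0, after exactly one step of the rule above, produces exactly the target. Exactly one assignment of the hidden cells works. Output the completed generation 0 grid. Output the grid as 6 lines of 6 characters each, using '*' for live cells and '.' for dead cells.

Answer: ...*.*
*....*
.....*
..*.**
*.*...
.***.*

Derivation:
Hidden generation-0 cells (in order): (4,5), (5,2).
A hidden cell only influences target cells in its own 3x3 neighborhood. Try each of the 2^2 = 4 assignments, step the completed generation 0 forward once under B3/S23, and compare with the target:
  (4,5)=. (5,2)=. -> step gives (4,2)='*' but target has '.' -> reject
  (4,5)=. (5,2)=* -> step reproduces the target at every cell -> ACCEPT
  (4,5)=* (5,2)=. -> step gives (4,2)='*' but target has '.' -> reject
  (4,5)=* (5,2)=* -> step gives (5,4)='*' but target has '.' -> reject
Unique solution: (4,5)=dead, (5,2)=live.
Check: live-neighbor counts of every cell in the completed generation 0:
111031
011142
121243
131322
154543
233220
Applying B3/S23 to generation 0 with these counts gives:
....*.
.....*
.....*
.*.***
.....*
.***..
which matches the target exactly.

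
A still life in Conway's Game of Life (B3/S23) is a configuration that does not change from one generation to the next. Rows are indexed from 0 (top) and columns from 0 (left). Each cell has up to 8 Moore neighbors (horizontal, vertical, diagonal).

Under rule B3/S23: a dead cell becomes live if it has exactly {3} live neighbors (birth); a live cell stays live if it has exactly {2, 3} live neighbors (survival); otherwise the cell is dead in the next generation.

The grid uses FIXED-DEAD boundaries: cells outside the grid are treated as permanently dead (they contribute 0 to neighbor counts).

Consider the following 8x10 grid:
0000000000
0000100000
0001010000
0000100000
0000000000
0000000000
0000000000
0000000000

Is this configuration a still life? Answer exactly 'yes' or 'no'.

Compute generation 1 and compare to generation 0 (given above):
Generation 1:
0000000000
0000100000
0001010000
0000100000
0000000000
0000000000
0000000000
0000000000
The grids are IDENTICAL -> still life.

Answer: yes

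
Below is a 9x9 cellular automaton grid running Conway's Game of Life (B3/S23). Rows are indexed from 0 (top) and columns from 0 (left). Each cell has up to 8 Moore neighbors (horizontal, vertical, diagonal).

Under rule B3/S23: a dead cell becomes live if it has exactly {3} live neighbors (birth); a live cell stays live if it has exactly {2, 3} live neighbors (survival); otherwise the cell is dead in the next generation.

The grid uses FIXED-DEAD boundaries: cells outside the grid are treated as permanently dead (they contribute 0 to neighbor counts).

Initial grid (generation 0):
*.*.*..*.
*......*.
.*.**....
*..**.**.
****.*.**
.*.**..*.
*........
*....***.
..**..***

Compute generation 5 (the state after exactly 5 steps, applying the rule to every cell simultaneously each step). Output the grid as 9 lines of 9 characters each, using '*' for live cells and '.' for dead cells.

Simulating step by step:
Generation 0 (given above): 35 live cells
Generation 1: 34 live cells
.*.......
*.*.*....
********.
*.....***
*....*..*
...**.***
**..**.*.
.*...*..*
.....*..*
Generation 2: 27 live cells
.*.......
*...*.*..
*.*.*...*
*.**....*
....**...
**.*....*
****.....
**...*.**
.........
Generation 3: 19 live cells
.........
*..*.*...
*.*.**.*.
..*..*...
*...*....
*..*.....
...**..**
*........
.........
Generation 4: 14 live cells
.........
.*.*.**..
..*..*...
.....**..
.*.**....
...*.....
...**....
.........
.........
Generation 5: 15 live cells
(generation 5 grid is the final answer)

Answer: .........
..*.***..
..*......
..**.**..
..****...
.........
...**....
.........
.........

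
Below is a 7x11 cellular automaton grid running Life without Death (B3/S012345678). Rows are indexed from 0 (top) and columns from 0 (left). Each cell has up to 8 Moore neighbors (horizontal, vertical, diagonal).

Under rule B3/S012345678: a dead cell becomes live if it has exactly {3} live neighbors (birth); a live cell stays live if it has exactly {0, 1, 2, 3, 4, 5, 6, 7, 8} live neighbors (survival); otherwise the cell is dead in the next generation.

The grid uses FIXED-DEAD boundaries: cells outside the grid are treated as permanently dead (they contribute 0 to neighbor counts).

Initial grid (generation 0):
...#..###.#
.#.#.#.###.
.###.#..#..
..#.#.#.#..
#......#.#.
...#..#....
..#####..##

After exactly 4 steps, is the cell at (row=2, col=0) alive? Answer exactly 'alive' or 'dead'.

Simulating step by step:
Generation 0 (given above): 32 live cells
Generation 1: 45 live cells
..###.###.#
.#.#.#.###.
.###.#..#..
..#.###.##.
#..#.#####.
..##..#####
..#####..##
Generation 2: 48 live cells
..#######.#
.#.#.#.###.
.###.#..#..
..#.###.##.
##.#.#####.
.###..#####
..#####..##
Generation 3: 51 live cells
..#######.#
.#.#.#.###.
.###.#..#..
#.#.###.##.
##.#.#####.
####..#####
.######..##
Generation 4: 53 live cells
..#######.#
.#.#.#.###.
####.#..#..
#.#.###.##.
##.#.#####.
####..#####
#######..##

Cell (2,0) at generation 4: 1 -> alive

Answer: alive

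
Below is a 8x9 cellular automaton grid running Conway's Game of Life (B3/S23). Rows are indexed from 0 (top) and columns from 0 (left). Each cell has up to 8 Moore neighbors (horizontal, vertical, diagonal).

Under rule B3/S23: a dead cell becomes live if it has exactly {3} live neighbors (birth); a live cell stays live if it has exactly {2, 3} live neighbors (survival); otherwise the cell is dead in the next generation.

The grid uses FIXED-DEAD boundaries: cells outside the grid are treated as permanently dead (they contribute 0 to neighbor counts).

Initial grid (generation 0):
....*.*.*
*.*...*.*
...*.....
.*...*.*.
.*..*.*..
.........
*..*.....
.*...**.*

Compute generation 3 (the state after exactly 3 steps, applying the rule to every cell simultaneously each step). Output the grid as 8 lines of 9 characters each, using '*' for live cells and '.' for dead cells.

Answer: ...***...
.**.**...
.....*...
.*..**...
..*.**...
.........
.........
.........

Derivation:
Simulating step by step:
Generation 0 (given above): 20 live cells
Generation 1: 13 live cells
.....*...
...*.*...
.**...**.
..*.***..
.....**..
.........
.........
.........
Generation 2: 13 live cells
....*....
..*.**...
.**....*.
.****....
....*.*..
.........
.........
.........
Generation 3: 14 live cells
(generation 3 grid is the final answer)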